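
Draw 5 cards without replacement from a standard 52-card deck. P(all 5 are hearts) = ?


P(all hearts) = (13/52) × (12/51) × (11/50) × (10/49) × (9/48)
= 0.0005

P = 0.0005


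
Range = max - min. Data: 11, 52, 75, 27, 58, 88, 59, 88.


Max = 88, Min = 11
Range = 88 - 11 = 77

Range = 77


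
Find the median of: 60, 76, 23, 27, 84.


Sorted: 23, 27, 60, 76, 84
n = 5 (odd)
Middle value = 60

Median = 60


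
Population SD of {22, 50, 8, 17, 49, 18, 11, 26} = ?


Mean = 25.1250
Variance = 226.1094
SD = sqrt(226.1094) = 15.0369

SD = 15.0369


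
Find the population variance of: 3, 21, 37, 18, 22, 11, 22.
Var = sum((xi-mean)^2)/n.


Mean = 19.1429
Squared deviations: 260.5918, 3.4490, 318.8776, 1.3061, 8.1633, 66.3061, 8.1633
Sum = 666.8571
Variance = 666.8571/7 = 95.2653

Variance = 95.2653


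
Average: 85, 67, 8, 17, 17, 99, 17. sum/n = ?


Sum = 85 + 67 + 8 + 17 + 17 + 99 + 17 = 310
n = 7
Mean = 310/7 = 44.2857

Mean = 44.2857


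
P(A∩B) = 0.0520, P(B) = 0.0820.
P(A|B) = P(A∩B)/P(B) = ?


P(A|B) = 0.0520/0.0820 = 0.6341

P(A|B) = 0.6341


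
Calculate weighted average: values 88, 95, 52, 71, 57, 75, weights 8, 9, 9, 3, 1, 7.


Numerator = 88*8 + 95*9 + 52*9 + 71*3 + 57*1 + 75*7 = 2822
Denominator = 8 + 9 + 9 + 3 + 1 + 7 = 37
WM = 2822/37 = 76.2703

WM = 76.2703


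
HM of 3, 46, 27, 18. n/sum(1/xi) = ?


Sum of reciprocals = 1/3 + 1/46 + 1/27 + 1/18 = 0.447665
HM = 4/0.447665 = 8.9353

HM = 8.9353


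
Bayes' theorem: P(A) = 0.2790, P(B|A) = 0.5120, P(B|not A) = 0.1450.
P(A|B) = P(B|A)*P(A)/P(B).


P(B) = P(B|A)*P(A) + P(B|A')*P(A')
= 0.5120*0.2790 + 0.1450*0.7210
= 0.142848 + 0.104545 = 0.247393
P(A|B) = 0.142848/0.247393 = 0.5774

P(A|B) = 0.5774


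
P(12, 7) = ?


P(12,7) = 12!/5!
= 479001600/120
= 3991680

P(12,7) = 3991680


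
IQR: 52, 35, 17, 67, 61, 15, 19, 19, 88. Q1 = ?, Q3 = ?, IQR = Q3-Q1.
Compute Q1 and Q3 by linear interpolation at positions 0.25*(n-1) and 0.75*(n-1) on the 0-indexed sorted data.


Sorted: 15, 17, 19, 19, 35, 52, 61, 67, 88
Q1 (25th %ile) = 19.0000
Q3 (75th %ile) = 61.0000
IQR = 61.0000 - 19.0000 = 42.0000

IQR = 42.0000


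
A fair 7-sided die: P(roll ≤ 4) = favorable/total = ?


Favorable outcomes (roll ≤ 4): 4
Total outcomes = 7
P = 4/7 = 0.5714

P = 0.5714


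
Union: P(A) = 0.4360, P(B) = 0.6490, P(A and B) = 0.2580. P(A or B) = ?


P(A∪B) = 0.4360 + 0.6490 - 0.2580
= 1.0850 - 0.2580
= 0.8270

P(A∪B) = 0.8270


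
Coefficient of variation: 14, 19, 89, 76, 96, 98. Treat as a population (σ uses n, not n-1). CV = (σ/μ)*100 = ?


Mean = 65.3333
SD = 35.2688
CV = (35.2688/65.3333)*100 = 53.9829%

CV = 53.9829%


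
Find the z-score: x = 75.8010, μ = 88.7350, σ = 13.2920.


z = (75.8010 - 88.7350)/13.2920
= -12.9340/13.2920
= -0.9731

z = -0.9731


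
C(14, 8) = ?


C(14,8) = 14!/(8! × 6!)
= 87178291200/(40320 × 720)
= 3003

C(14,8) = 3003


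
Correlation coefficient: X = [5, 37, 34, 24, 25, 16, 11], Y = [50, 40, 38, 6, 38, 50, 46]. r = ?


Mean X = 21.7143, Mean Y = 38.2857
SD X = 10.872170, SD Y = 14.037850
Cov = -56.775510
r = -56.775510/(10.872170*14.037850) = -0.3720

r = -0.3720


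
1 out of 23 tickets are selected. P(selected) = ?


P = 1/23 = 0.0435

P = 0.0435


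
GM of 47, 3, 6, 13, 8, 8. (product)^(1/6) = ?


Product = 47 × 3 × 6 × 13 × 8 × 8 = 703872
GM = 703872^(1/6) = 9.4315

GM = 9.4315


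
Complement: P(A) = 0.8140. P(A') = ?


P(not A) = 1 - 0.8140 = 0.1860

P(not A) = 0.1860


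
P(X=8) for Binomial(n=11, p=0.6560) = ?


C(11,8) = 165
p^8 = 0.034295
(1-p)^3 = 0.040708
P = 165 * 0.034295 * 0.040708 = 0.2304

P(X=8) = 0.2304


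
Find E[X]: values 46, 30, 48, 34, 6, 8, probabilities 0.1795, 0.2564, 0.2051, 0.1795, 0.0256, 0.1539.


E[X] = 46*0.1795 + 30*0.2564 + 48*0.2051 + 34*0.1795 + 6*0.0256 + 8*0.1539
= 8.2570 + 7.6920 + 9.8448 + 6.1030 + 0.1536 + 1.2312
= 33.2816

E[X] = 33.2816


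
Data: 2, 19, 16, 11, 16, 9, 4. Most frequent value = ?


Frequencies: 2:1, 4:1, 9:1, 11:1, 16:2, 19:1
Max frequency = 2
Mode = 16

Mode = 16


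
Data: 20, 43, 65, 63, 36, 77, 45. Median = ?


Sorted: 20, 36, 43, 45, 63, 65, 77
n = 7 (odd)
Middle value = 45

Median = 45


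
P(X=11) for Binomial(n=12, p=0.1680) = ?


C(12,11) = 12
p^11 = 3.008861e-09
(1-p)^1 = 0.832000
P = 12 * 3.008861e-09 * 0.832000 = 3.0040e-08

P(X=11) = 3.0040e-08


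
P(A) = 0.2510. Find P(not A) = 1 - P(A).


P(not A) = 1 - 0.2510 = 0.7490

P(not A) = 0.7490


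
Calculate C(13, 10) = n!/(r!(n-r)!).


C(13,10) = 13!/(10! × 3!)
= 6227020800/(3628800 × 6)
= 286

C(13,10) = 286


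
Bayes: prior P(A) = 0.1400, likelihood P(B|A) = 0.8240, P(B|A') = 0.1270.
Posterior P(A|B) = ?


P(B) = P(B|A)*P(A) + P(B|A')*P(A')
= 0.8240*0.1400 + 0.1270*0.8600
= 0.115360 + 0.109220 = 0.224580
P(A|B) = 0.115360/0.224580 = 0.5137

P(A|B) = 0.5137


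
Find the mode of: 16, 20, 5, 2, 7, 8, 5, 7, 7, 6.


Frequencies: 2:1, 5:2, 6:1, 7:3, 8:1, 16:1, 20:1
Max frequency = 3
Mode = 7

Mode = 7


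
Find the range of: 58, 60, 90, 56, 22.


Max = 90, Min = 22
Range = 90 - 22 = 68

Range = 68


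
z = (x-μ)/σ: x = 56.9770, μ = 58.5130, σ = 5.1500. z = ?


z = (56.9770 - 58.5130)/5.1500
= -1.5360/5.1500
= -0.2983

z = -0.2983


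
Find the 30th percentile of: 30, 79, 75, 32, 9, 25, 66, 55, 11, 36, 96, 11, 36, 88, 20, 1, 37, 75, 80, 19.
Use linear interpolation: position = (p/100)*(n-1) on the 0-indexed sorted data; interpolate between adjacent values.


Sorted: 1, 9, 11, 11, 19, 20, 25, 30, 32, 36, 36, 37, 55, 66, 75, 75, 79, 80, 88, 96
n = 20
Index = 30/100 * 19 = 5.7000
Lower = data[5] = 20, Upper = data[6] = 25
P30 = 20 + 0.7000*(5) = 23.5000

P30 = 23.5000


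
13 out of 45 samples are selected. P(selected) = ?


P = 13/45 = 0.2889

P = 0.2889


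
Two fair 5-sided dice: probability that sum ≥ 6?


Total outcomes = 5×5 = 25
Favorable (sum ≥ 6): 15
P = 15/25 = 0.6000

P = 0.6000


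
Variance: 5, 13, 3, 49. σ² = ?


Mean = 17.5000
Squared deviations: 156.2500, 20.2500, 210.2500, 992.2500
Sum = 1379.0000
Variance = 1379.0000/4 = 344.7500

Variance = 344.7500


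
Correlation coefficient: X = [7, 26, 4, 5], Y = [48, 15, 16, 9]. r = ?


Mean X = 10.5000, Mean Y = 22.0000
SD X = 9.013878, SD Y = 15.247951
Cov = -22.250000
r = -22.250000/(9.013878*15.247951) = -0.1619

r = -0.1619


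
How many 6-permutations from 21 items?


P(21,6) = 21!/15!
= 51090942171709440000/1307674368000
= 39070080

P(21,6) = 39070080


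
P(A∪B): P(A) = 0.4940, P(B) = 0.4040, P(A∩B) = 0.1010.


P(A∪B) = 0.4940 + 0.4040 - 0.1010
= 0.8980 - 0.1010
= 0.7970

P(A∪B) = 0.7970


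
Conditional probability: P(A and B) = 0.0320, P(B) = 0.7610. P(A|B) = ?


P(A|B) = 0.0320/0.7610 = 0.0420

P(A|B) = 0.0420


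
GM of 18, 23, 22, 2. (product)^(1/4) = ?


Product = 18 × 23 × 22 × 2 = 18216
GM = 18216^(1/4) = 11.6175

GM = 11.6175


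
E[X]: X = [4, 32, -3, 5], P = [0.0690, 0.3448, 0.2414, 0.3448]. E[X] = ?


E[X] = 4*0.0690 + 32*0.3448 - 3*0.2414 + 5*0.3448
= 0.2760 + 11.0336 - 0.7242 + 1.7240
= 12.3094

E[X] = 12.3094


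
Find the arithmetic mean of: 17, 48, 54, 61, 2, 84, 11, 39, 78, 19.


Sum = 17 + 48 + 54 + 61 + 2 + 84 + 11 + 39 + 78 + 19 = 413
n = 10
Mean = 413/10 = 41.3000

Mean = 41.3000


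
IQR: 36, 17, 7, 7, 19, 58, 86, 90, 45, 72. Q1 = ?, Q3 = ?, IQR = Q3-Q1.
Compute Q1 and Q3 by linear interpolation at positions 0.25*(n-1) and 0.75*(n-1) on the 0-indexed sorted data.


Sorted: 7, 7, 17, 19, 36, 45, 58, 72, 86, 90
Q1 (25th %ile) = 17.5000
Q3 (75th %ile) = 68.5000
IQR = 68.5000 - 17.5000 = 51.0000

IQR = 51.0000


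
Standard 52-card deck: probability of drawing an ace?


4 aces in 52 cards
P = 4/52 = 0.0769

P = 0.0769


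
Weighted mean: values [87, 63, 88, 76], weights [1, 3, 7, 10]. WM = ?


Numerator = 87*1 + 63*3 + 88*7 + 76*10 = 1652
Denominator = 1 + 3 + 7 + 10 = 21
WM = 1652/21 = 78.6667

WM = 78.6667


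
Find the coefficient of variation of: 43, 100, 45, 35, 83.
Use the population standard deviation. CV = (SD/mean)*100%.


Mean = 61.2000
SD = 25.5374
CV = (25.5374/61.2000)*100 = 41.7278%

CV = 41.7278%


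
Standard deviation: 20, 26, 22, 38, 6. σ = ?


Mean = 22.4000
Variance = 106.2400
SD = sqrt(106.2400) = 10.3073

SD = 10.3073


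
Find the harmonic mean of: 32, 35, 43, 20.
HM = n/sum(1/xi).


Sum of reciprocals = 1/32 + 1/35 + 1/43 + 1/20 = 0.133077
HM = 4/0.133077 = 30.0577

HM = 30.0577


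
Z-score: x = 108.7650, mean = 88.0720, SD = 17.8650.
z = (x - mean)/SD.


z = (108.7650 - 88.0720)/17.8650
= 20.6930/17.8650
= 1.1583

z = 1.1583


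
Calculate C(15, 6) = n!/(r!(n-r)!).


C(15,6) = 15!/(6! × 9!)
= 1307674368000/(720 × 362880)
= 5005

C(15,6) = 5005


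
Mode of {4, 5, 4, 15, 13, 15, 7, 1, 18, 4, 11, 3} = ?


Frequencies: 1:1, 3:1, 4:3, 5:1, 7:1, 11:1, 13:1, 15:2, 18:1
Max frequency = 3
Mode = 4

Mode = 4


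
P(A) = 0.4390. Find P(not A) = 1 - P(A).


P(not A) = 1 - 0.4390 = 0.5610

P(not A) = 0.5610


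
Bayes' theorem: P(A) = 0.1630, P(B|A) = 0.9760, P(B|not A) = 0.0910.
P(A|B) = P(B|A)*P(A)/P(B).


P(B) = P(B|A)*P(A) + P(B|A')*P(A')
= 0.9760*0.1630 + 0.0910*0.8370
= 0.159088 + 0.076167 = 0.235255
P(A|B) = 0.159088/0.235255 = 0.6762

P(A|B) = 0.6762


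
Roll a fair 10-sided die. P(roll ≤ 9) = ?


Favorable outcomes (roll ≤ 9): 9
Total outcomes = 10
P = 9/10 = 0.9000

P = 0.9000


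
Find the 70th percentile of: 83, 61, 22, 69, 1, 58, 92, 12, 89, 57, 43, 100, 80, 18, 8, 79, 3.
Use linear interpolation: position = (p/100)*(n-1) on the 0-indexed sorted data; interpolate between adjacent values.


Sorted: 1, 3, 8, 12, 18, 22, 43, 57, 58, 61, 69, 79, 80, 83, 89, 92, 100
n = 17
Index = 70/100 * 16 = 11.2000
Lower = data[11] = 79, Upper = data[12] = 80
P70 = 79 + 0.2000*(1) = 79.2000

P70 = 79.2000


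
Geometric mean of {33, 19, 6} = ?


Product = 33 × 19 × 6 = 3762
GM = 3762^(1/3) = 15.5527

GM = 15.5527


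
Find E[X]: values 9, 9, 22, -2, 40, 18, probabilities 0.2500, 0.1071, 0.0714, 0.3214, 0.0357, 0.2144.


E[X] = 9*0.2500 + 9*0.1071 + 22*0.0714 - 2*0.3214 + 40*0.0357 + 18*0.2144
= 2.2500 + 0.9639 + 1.5708 - 0.6428 + 1.4280 + 3.8592
= 9.4291

E[X] = 9.4291


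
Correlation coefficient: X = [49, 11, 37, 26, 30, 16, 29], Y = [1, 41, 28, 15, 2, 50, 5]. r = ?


Mean X = 28.2857, Mean Y = 20.2857
SD X = 11.731694, SD Y = 18.281249
Cov = -155.081633
r = -155.081633/(11.731694*18.281249) = -0.7231

r = -0.7231


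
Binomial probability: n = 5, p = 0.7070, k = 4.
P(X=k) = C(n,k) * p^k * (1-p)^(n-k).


C(5,4) = 5
p^4 = 0.249849
(1-p)^1 = 0.293000
P = 5 * 0.249849 * 0.293000 = 0.3660

P(X=4) = 0.3660


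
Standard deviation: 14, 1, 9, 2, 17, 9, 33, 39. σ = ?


Mean = 15.5000
Variance = 167.5000
SD = sqrt(167.5000) = 12.9422

SD = 12.9422


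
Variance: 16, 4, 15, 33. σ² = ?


Mean = 17.0000
Squared deviations: 1.0000, 169.0000, 4.0000, 256.0000
Sum = 430.0000
Variance = 430.0000/4 = 107.5000

Variance = 107.5000


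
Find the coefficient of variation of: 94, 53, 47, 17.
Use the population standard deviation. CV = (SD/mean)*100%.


Mean = 52.7500
SD = 27.4443
CV = (27.4443/52.7500)*100 = 52.0270%

CV = 52.0270%


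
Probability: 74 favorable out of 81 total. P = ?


P = 74/81 = 0.9136

P = 0.9136


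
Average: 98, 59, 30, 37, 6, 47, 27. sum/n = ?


Sum = 98 + 59 + 30 + 37 + 6 + 47 + 27 = 304
n = 7
Mean = 304/7 = 43.4286

Mean = 43.4286


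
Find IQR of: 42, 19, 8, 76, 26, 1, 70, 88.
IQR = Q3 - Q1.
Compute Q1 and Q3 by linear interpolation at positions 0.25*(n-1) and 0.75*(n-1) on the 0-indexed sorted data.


Sorted: 1, 8, 19, 26, 42, 70, 76, 88
Q1 (25th %ile) = 16.2500
Q3 (75th %ile) = 71.5000
IQR = 71.5000 - 16.2500 = 55.2500

IQR = 55.2500


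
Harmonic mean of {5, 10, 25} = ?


Sum of reciprocals = 1/5 + 1/10 + 1/25 = 0.340000
HM = 3/0.340000 = 8.8235

HM = 8.8235


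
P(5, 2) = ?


P(5,2) = 5!/3!
= 120/6
= 20

P(5,2) = 20


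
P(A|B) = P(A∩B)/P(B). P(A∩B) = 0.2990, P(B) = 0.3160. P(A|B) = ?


P(A|B) = 0.2990/0.3160 = 0.9462

P(A|B) = 0.9462


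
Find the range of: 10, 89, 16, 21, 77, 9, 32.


Max = 89, Min = 9
Range = 89 - 9 = 80

Range = 80


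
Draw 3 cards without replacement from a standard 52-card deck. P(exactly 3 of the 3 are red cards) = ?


Hypergeometric: P(X=3) = C(26,3)·C(26,0) / C(52,3)
= 2600 × 1 / 22100
= 2600/22100 = 0.1176

P = 0.1176


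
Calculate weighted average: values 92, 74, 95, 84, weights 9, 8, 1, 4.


Numerator = 92*9 + 74*8 + 95*1 + 84*4 = 1851
Denominator = 9 + 8 + 1 + 4 = 22
WM = 1851/22 = 84.1364

WM = 84.1364


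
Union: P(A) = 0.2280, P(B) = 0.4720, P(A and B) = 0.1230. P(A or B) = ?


P(A∪B) = 0.2280 + 0.4720 - 0.1230
= 0.7000 - 0.1230
= 0.5770

P(A∪B) = 0.5770


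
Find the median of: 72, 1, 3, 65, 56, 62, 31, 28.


Sorted: 1, 3, 28, 31, 56, 62, 65, 72
n = 8 (even)
Middle values: 31 and 56
Median = (31+56)/2 = 43.5000

Median = 43.5000


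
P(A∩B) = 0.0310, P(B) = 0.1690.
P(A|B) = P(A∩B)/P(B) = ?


P(A|B) = 0.0310/0.1690 = 0.1834

P(A|B) = 0.1834


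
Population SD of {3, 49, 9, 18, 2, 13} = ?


Mean = 15.6667
Variance = 252.5556
SD = sqrt(252.5556) = 15.8920

SD = 15.8920


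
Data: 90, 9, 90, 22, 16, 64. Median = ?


Sorted: 9, 16, 22, 64, 90, 90
n = 6 (even)
Middle values: 22 and 64
Median = (22+64)/2 = 43.0000

Median = 43.0000


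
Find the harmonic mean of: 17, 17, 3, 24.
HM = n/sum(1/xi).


Sum of reciprocals = 1/17 + 1/17 + 1/3 + 1/24 = 0.492647
HM = 4/0.492647 = 8.1194

HM = 8.1194


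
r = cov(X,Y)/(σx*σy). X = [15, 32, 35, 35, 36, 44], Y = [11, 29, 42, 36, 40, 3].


Mean X = 32.8333, Mean Y = 26.8333
SD X = 8.782875, SD Y = 14.780806
Cov = 18.138889
r = 18.138889/(8.782875*14.780806) = 0.1397

r = 0.1397


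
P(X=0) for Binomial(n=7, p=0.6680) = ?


C(7,0) = 1
p^0 = 1.000000
(1-p)^7 = 0.000445
P = 1 * 1.000000 * 0.000445 = 0.0004

P(X=0) = 0.0004


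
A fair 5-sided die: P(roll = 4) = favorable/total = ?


Favorable outcomes (roll = 4): 1
Total outcomes = 5
P = 1/5 = 0.2000

P = 0.2000


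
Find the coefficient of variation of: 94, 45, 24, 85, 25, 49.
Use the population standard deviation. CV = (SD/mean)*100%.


Mean = 53.6667
SD = 27.1027
CV = (27.1027/53.6667)*100 = 50.5019%

CV = 50.5019%


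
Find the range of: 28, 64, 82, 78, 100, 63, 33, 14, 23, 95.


Max = 100, Min = 14
Range = 100 - 14 = 86

Range = 86


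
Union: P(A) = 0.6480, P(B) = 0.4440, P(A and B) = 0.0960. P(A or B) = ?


P(A∪B) = 0.6480 + 0.4440 - 0.0960
= 1.0920 - 0.0960
= 0.9960

P(A∪B) = 0.9960


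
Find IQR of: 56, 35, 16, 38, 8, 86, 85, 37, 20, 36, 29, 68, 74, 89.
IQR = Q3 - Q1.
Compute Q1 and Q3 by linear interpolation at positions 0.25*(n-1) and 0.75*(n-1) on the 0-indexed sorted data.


Sorted: 8, 16, 20, 29, 35, 36, 37, 38, 56, 68, 74, 85, 86, 89
Q1 (25th %ile) = 30.5000
Q3 (75th %ile) = 72.5000
IQR = 72.5000 - 30.5000 = 42.0000

IQR = 42.0000


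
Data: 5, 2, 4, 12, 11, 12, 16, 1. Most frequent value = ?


Frequencies: 1:1, 2:1, 4:1, 5:1, 11:1, 12:2, 16:1
Max frequency = 2
Mode = 12

Mode = 12


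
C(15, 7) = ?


C(15,7) = 15!/(7! × 8!)
= 1307674368000/(5040 × 40320)
= 6435

C(15,7) = 6435


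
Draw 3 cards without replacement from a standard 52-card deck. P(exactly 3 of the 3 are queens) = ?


Hypergeometric: P(X=3) = C(4,3)·C(48,0) / C(52,3)
= 4 × 1 / 22100
= 4/22100 = 0.0002

P = 0.0002


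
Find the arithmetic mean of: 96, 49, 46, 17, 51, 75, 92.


Sum = 96 + 49 + 46 + 17 + 51 + 75 + 92 = 426
n = 7
Mean = 426/7 = 60.8571

Mean = 60.8571


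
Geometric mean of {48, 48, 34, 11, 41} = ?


Product = 48 × 48 × 34 × 11 × 41 = 35329536
GM = 35329536^(1/5) = 32.3316

GM = 32.3316


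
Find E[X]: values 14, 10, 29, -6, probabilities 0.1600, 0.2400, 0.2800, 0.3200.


E[X] = 14*0.1600 + 10*0.2400 + 29*0.2800 - 6*0.3200
= 2.2400 + 2.4000 + 8.1200 - 1.9200
= 10.8400

E[X] = 10.8400


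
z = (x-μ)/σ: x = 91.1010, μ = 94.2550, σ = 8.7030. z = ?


z = (91.1010 - 94.2550)/8.7030
= -3.1540/8.7030
= -0.3624

z = -0.3624


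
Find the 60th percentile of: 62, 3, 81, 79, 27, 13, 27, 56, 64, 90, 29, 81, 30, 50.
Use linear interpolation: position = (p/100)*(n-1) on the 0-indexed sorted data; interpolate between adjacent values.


Sorted: 3, 13, 27, 27, 29, 30, 50, 56, 62, 64, 79, 81, 81, 90
n = 14
Index = 60/100 * 13 = 7.8000
Lower = data[7] = 56, Upper = data[8] = 62
P60 = 56 + 0.8000*(6) = 60.8000

P60 = 60.8000


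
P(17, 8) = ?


P(17,8) = 17!/9!
= 355687428096000/362880
= 980179200

P(17,8) = 980179200


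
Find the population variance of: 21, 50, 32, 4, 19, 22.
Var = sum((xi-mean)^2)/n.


Mean = 24.6667
Squared deviations: 13.4444, 641.7778, 53.7778, 427.1111, 32.1111, 7.1111
Sum = 1175.3333
Variance = 1175.3333/6 = 195.8889

Variance = 195.8889


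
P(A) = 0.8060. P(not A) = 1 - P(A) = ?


P(not A) = 1 - 0.8060 = 0.1940

P(not A) = 0.1940


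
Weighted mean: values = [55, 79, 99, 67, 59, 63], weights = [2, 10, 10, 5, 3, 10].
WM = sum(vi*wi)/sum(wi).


Numerator = 55*2 + 79*10 + 99*10 + 67*5 + 59*3 + 63*10 = 3032
Denominator = 2 + 10 + 10 + 5 + 3 + 10 = 40
WM = 3032/40 = 75.8000

WM = 75.8000


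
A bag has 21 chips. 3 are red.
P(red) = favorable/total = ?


P = 3/21 = 0.1429

P = 0.1429


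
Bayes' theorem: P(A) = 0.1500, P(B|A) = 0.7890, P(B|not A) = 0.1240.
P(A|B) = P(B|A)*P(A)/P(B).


P(B) = P(B|A)*P(A) + P(B|A')*P(A')
= 0.7890*0.1500 + 0.1240*0.8500
= 0.118350 + 0.105400 = 0.223750
P(A|B) = 0.118350/0.223750 = 0.5289

P(A|B) = 0.5289


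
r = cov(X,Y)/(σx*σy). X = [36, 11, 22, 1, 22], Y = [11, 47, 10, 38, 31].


Mean X = 18.4000, Mean Y = 27.4000
SD X = 11.774549, SD Y = 14.705101
Cov = -133.560000
r = -133.560000/(11.774549*14.705101) = -0.7714

r = -0.7714


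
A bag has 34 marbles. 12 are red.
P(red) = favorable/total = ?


P = 12/34 = 0.3529

P = 0.3529


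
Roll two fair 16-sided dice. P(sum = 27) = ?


Total outcomes = 16×16 = 256
Favorable (sum = 27): 6
P = 6/256 = 0.0234

P = 0.0234


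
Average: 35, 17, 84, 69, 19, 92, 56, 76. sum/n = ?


Sum = 35 + 17 + 84 + 69 + 19 + 92 + 56 + 76 = 448
n = 8
Mean = 448/8 = 56.0000

Mean = 56.0000


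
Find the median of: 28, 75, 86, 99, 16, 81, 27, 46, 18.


Sorted: 16, 18, 27, 28, 46, 75, 81, 86, 99
n = 9 (odd)
Middle value = 46

Median = 46


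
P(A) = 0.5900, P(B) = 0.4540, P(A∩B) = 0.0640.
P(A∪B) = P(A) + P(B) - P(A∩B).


P(A∪B) = 0.5900 + 0.4540 - 0.0640
= 1.0440 - 0.0640
= 0.9800

P(A∪B) = 0.9800


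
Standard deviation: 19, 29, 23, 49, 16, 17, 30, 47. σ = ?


Mean = 28.7500
Variance = 146.6875
SD = sqrt(146.6875) = 12.1115

SD = 12.1115


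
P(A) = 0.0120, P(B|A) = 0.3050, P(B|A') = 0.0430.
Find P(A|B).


P(B) = P(B|A)*P(A) + P(B|A')*P(A')
= 0.3050*0.0120 + 0.0430*0.9880
= 0.003660 + 0.042484 = 0.046144
P(A|B) = 0.003660/0.046144 = 0.0793

P(A|B) = 0.0793


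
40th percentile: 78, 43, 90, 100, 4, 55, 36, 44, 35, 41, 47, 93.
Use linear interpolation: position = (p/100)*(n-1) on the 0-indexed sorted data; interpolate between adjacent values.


Sorted: 4, 35, 36, 41, 43, 44, 47, 55, 78, 90, 93, 100
n = 12
Index = 40/100 * 11 = 4.4000
Lower = data[4] = 43, Upper = data[5] = 44
P40 = 43 + 0.4000*(1) = 43.4000

P40 = 43.4000


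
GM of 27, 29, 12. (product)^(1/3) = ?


Product = 27 × 29 × 12 = 9396
GM = 9396^(1/3) = 21.1015

GM = 21.1015


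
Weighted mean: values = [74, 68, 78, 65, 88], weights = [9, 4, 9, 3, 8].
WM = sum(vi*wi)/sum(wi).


Numerator = 74*9 + 68*4 + 78*9 + 65*3 + 88*8 = 2539
Denominator = 9 + 4 + 9 + 3 + 8 = 33
WM = 2539/33 = 76.9394

WM = 76.9394


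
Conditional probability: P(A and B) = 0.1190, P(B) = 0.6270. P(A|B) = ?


P(A|B) = 0.1190/0.6270 = 0.1898

P(A|B) = 0.1898


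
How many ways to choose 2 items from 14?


C(14,2) = 14!/(2! × 12!)
= 87178291200/(2 × 479001600)
= 91

C(14,2) = 91


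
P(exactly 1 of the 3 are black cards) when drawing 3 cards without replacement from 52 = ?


Hypergeometric: P(X=1) = C(26,1)·C(26,2) / C(52,3)
= 26 × 325 / 22100
= 8450/22100 = 0.3824

P = 0.3824


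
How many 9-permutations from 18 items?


P(18,9) = 18!/9!
= 6402373705728000/362880
= 17643225600

P(18,9) = 17643225600


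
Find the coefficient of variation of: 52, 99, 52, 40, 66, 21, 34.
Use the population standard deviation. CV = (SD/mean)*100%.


Mean = 52.0000
SD = 23.4033
CV = (23.4033/52.0000)*100 = 45.0063%

CV = 45.0063%


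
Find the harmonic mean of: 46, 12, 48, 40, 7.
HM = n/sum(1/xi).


Sum of reciprocals = 1/46 + 1/12 + 1/48 + 1/40 + 1/7 = 0.293763
HM = 5/0.293763 = 17.0205

HM = 17.0205


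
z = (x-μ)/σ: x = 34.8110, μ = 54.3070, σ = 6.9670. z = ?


z = (34.8110 - 54.3070)/6.9670
= -19.4960/6.9670
= -2.7983

z = -2.7983


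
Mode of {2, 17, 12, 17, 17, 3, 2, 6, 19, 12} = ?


Frequencies: 2:2, 3:1, 6:1, 12:2, 17:3, 19:1
Max frequency = 3
Mode = 17

Mode = 17


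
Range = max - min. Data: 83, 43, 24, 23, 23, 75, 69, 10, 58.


Max = 83, Min = 10
Range = 83 - 10 = 73

Range = 73


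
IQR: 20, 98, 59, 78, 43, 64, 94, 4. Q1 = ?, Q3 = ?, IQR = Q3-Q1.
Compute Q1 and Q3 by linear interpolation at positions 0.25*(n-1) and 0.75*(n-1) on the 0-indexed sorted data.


Sorted: 4, 20, 43, 59, 64, 78, 94, 98
Q1 (25th %ile) = 37.2500
Q3 (75th %ile) = 82.0000
IQR = 82.0000 - 37.2500 = 44.7500

IQR = 44.7500


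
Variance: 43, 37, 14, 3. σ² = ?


Mean = 24.2500
Squared deviations: 351.5625, 162.5625, 105.0625, 451.5625
Sum = 1070.7500
Variance = 1070.7500/4 = 267.6875

Variance = 267.6875


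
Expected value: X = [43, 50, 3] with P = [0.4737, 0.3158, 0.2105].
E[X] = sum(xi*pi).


E[X] = 43*0.4737 + 50*0.3158 + 3*0.2105
= 20.3691 + 15.7900 + 0.6315
= 36.7906

E[X] = 36.7906


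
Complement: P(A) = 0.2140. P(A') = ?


P(not A) = 1 - 0.2140 = 0.7860

P(not A) = 0.7860


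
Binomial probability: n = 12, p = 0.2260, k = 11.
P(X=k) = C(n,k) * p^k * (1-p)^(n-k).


C(12,11) = 12
p^11 = 7.855844e-08
(1-p)^1 = 0.774000
P = 12 * 7.855844e-08 * 0.774000 = 7.2965e-07

P(X=11) = 7.2965e-07


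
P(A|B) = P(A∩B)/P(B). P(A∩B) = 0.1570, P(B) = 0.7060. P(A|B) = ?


P(A|B) = 0.1570/0.7060 = 0.2224

P(A|B) = 0.2224


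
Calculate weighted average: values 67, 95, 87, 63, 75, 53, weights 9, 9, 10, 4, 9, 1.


Numerator = 67*9 + 95*9 + 87*10 + 63*4 + 75*9 + 53*1 = 3308
Denominator = 9 + 9 + 10 + 4 + 9 + 1 = 42
WM = 3308/42 = 78.7619

WM = 78.7619


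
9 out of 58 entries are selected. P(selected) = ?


P = 9/58 = 0.1552

P = 0.1552


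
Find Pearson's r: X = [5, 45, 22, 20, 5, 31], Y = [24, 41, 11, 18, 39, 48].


Mean X = 21.3333, Mean Y = 30.1667
SD X = 14.079141, SD Y = 13.334375
Cov = 64.777778
r = 64.777778/(14.079141*13.334375) = 0.3450

r = 0.3450


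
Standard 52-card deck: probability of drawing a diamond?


13 diamonds in 52 cards
P = 13/52 = 0.2500

P = 0.2500


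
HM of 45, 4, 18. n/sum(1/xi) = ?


Sum of reciprocals = 1/45 + 1/4 + 1/18 = 0.327778
HM = 3/0.327778 = 9.1525

HM = 9.1525


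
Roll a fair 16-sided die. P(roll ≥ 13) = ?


Favorable outcomes (roll ≥ 13): 4
Total outcomes = 16
P = 4/16 = 0.2500

P = 0.2500


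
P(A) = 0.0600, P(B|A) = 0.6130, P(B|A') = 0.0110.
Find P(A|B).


P(B) = P(B|A)*P(A) + P(B|A')*P(A')
= 0.6130*0.0600 + 0.0110*0.9400
= 0.036780 + 0.010340 = 0.047120
P(A|B) = 0.036780/0.047120 = 0.7806

P(A|B) = 0.7806


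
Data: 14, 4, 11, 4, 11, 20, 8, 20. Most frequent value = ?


Frequencies: 4:2, 8:1, 11:2, 14:1, 20:2
Max frequency = 2
Mode = 4, 11, 20

Mode = 4, 11, 20


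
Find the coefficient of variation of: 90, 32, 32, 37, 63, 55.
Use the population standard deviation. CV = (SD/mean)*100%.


Mean = 51.5000
SD = 20.8066
CV = (20.8066/51.5000)*100 = 40.4013%

CV = 40.4013%


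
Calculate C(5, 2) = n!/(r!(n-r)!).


C(5,2) = 5!/(2! × 3!)
= 120/(2 × 6)
= 10

C(5,2) = 10


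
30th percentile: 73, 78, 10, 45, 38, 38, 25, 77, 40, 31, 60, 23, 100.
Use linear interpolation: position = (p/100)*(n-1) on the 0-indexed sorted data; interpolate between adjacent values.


Sorted: 10, 23, 25, 31, 38, 38, 40, 45, 60, 73, 77, 78, 100
n = 13
Index = 30/100 * 12 = 3.6000
Lower = data[3] = 31, Upper = data[4] = 38
P30 = 31 + 0.6000*(7) = 35.2000

P30 = 35.2000


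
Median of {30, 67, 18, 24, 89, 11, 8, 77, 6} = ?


Sorted: 6, 8, 11, 18, 24, 30, 67, 77, 89
n = 9 (odd)
Middle value = 24

Median = 24


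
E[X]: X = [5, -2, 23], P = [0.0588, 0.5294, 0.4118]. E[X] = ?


E[X] = 5*0.0588 - 2*0.5294 + 23*0.4118
= 0.2940 - 1.0588 + 9.4714
= 8.7066

E[X] = 8.7066


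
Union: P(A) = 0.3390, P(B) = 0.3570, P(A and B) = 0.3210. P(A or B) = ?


P(A∪B) = 0.3390 + 0.3570 - 0.3210
= 0.6960 - 0.3210
= 0.3750

P(A∪B) = 0.3750


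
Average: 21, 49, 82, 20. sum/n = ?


Sum = 21 + 49 + 82 + 20 = 172
n = 4
Mean = 172/4 = 43.0000

Mean = 43.0000


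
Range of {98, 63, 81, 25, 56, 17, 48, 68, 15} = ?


Max = 98, Min = 15
Range = 98 - 15 = 83

Range = 83


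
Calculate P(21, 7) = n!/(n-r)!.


P(21,7) = 21!/14!
= 51090942171709440000/87178291200
= 586051200

P(21,7) = 586051200


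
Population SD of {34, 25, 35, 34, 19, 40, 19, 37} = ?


Mean = 30.3750
Variance = 58.9844
SD = sqrt(58.9844) = 7.6801

SD = 7.6801


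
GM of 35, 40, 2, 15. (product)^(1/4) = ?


Product = 35 × 40 × 2 × 15 = 42000
GM = 42000^(1/4) = 14.3157

GM = 14.3157


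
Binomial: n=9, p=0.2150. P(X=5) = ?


C(9,5) = 126
p^5 = 0.000459
(1-p)^4 = 0.379733
P = 126 * 0.000459 * 0.379733 = 0.0220

P(X=5) = 0.0220


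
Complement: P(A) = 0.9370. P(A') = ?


P(not A) = 1 - 0.9370 = 0.0630

P(not A) = 0.0630


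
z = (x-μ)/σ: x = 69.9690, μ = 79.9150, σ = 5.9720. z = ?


z = (69.9690 - 79.9150)/5.9720
= -9.9460/5.9720
= -1.6654

z = -1.6654


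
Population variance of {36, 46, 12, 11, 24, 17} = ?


Mean = 24.3333
Squared deviations: 136.1111, 469.4444, 152.1111, 177.7778, 0.1111, 53.7778
Sum = 989.3333
Variance = 989.3333/6 = 164.8889

Variance = 164.8889


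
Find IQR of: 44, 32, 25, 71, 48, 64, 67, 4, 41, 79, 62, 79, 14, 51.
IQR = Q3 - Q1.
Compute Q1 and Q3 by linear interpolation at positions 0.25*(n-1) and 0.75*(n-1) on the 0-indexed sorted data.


Sorted: 4, 14, 25, 32, 41, 44, 48, 51, 62, 64, 67, 71, 79, 79
Q1 (25th %ile) = 34.2500
Q3 (75th %ile) = 66.2500
IQR = 66.2500 - 34.2500 = 32.0000

IQR = 32.0000


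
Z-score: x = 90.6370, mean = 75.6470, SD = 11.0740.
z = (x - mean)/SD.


z = (90.6370 - 75.6470)/11.0740
= 14.9900/11.0740
= 1.3536

z = 1.3536


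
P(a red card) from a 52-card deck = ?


26 red cards in 52 cards
P = 26/52 = 0.5000

P = 0.5000


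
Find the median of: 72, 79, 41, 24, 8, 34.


Sorted: 8, 24, 34, 41, 72, 79
n = 6 (even)
Middle values: 34 and 41
Median = (34+41)/2 = 37.5000

Median = 37.5000


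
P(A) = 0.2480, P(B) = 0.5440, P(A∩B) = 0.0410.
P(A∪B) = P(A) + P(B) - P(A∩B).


P(A∪B) = 0.2480 + 0.5440 - 0.0410
= 0.7920 - 0.0410
= 0.7510

P(A∪B) = 0.7510


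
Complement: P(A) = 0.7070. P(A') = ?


P(not A) = 1 - 0.7070 = 0.2930

P(not A) = 0.2930


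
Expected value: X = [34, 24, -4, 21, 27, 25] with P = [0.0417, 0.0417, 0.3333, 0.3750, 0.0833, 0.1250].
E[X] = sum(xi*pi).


E[X] = 34*0.0417 + 24*0.0417 - 4*0.3333 + 21*0.3750 + 27*0.0833 + 25*0.1250
= 1.4178 + 1.0008 - 1.3332 + 7.8750 + 2.2491 + 3.1250
= 14.3345

E[X] = 14.3345


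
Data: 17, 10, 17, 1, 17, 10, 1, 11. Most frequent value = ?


Frequencies: 1:2, 10:2, 11:1, 17:3
Max frequency = 3
Mode = 17

Mode = 17


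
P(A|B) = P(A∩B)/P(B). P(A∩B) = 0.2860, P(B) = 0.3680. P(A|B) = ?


P(A|B) = 0.2860/0.3680 = 0.7772

P(A|B) = 0.7772


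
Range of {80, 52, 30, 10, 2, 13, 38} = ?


Max = 80, Min = 2
Range = 80 - 2 = 78

Range = 78


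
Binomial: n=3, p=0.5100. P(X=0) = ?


C(3,0) = 1
p^0 = 1.000000
(1-p)^3 = 0.117649
P = 1 * 1.000000 * 0.117649 = 0.1176

P(X=0) = 0.1176


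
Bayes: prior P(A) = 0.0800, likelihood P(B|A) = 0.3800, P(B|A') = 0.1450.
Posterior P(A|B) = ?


P(B) = P(B|A)*P(A) + P(B|A')*P(A')
= 0.3800*0.0800 + 0.1450*0.9200
= 0.030400 + 0.133400 = 0.163800
P(A|B) = 0.030400/0.163800 = 0.1856

P(A|B) = 0.1856


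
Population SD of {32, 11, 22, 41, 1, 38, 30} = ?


Mean = 25.0000
Variance = 182.8571
SD = sqrt(182.8571) = 13.5225

SD = 13.5225


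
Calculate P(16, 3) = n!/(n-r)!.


P(16,3) = 16!/13!
= 20922789888000/6227020800
= 3360

P(16,3) = 3360


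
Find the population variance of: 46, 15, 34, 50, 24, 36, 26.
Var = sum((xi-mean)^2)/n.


Mean = 33.0000
Squared deviations: 169.0000, 324.0000, 1.0000, 289.0000, 81.0000, 9.0000, 49.0000
Sum = 922.0000
Variance = 922.0000/7 = 131.7143

Variance = 131.7143


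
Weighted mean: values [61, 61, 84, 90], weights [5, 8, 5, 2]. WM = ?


Numerator = 61*5 + 61*8 + 84*5 + 90*2 = 1393
Denominator = 5 + 8 + 5 + 2 = 20
WM = 1393/20 = 69.6500

WM = 69.6500


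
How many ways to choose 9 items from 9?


C(9,9) = 9!/(9! × 0!)
= 362880/(362880 × 1)
= 1

C(9,9) = 1


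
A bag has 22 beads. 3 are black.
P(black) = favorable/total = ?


P = 3/22 = 0.1364

P = 0.1364


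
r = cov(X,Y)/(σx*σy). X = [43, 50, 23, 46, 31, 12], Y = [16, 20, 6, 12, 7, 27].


Mean X = 34.1667, Mean Y = 14.6667
SD X = 13.508228, SD Y = 7.340905
Cov = -14.611111
r = -14.611111/(13.508228*7.340905) = -0.1473

r = -0.1473


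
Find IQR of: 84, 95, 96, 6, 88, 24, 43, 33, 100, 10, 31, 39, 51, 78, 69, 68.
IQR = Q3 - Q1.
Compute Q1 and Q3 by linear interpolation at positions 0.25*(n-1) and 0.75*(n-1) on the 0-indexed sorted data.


Sorted: 6, 10, 24, 31, 33, 39, 43, 51, 68, 69, 78, 84, 88, 95, 96, 100
Q1 (25th %ile) = 32.5000
Q3 (75th %ile) = 85.0000
IQR = 85.0000 - 32.5000 = 52.5000

IQR = 52.5000


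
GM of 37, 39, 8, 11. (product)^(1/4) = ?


Product = 37 × 39 × 8 × 11 = 126984
GM = 126984^(1/4) = 18.8772

GM = 18.8772


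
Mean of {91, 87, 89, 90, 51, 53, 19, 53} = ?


Sum = 91 + 87 + 89 + 90 + 51 + 53 + 19 + 53 = 533
n = 8
Mean = 533/8 = 66.6250

Mean = 66.6250


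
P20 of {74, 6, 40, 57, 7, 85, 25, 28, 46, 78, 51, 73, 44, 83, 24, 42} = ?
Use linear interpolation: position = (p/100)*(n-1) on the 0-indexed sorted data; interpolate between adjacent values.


Sorted: 6, 7, 24, 25, 28, 40, 42, 44, 46, 51, 57, 73, 74, 78, 83, 85
n = 16
Index = 20/100 * 15 = 3.0000
Lower = data[3] = 25, Upper = data[4] = 28
P20 = 25 + 0*(3) = 25.0000

P20 = 25.0000


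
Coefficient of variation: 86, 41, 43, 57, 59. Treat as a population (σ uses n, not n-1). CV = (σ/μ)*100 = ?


Mean = 57.2000
SD = 16.1047
CV = (16.1047/57.2000)*100 = 28.1550%

CV = 28.1550%


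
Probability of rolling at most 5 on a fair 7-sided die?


Favorable outcomes (roll ≤ 5): 5
Total outcomes = 7
P = 5/7 = 0.7143

P = 0.7143


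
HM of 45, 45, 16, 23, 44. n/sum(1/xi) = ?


Sum of reciprocals = 1/45 + 1/45 + 1/16 + 1/23 + 1/44 = 0.173150
HM = 5/0.173150 = 28.8767

HM = 28.8767


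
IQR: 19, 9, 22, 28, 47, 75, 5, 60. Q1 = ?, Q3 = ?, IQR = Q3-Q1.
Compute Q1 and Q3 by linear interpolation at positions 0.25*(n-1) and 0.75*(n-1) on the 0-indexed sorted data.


Sorted: 5, 9, 19, 22, 28, 47, 60, 75
Q1 (25th %ile) = 16.5000
Q3 (75th %ile) = 50.2500
IQR = 50.2500 - 16.5000 = 33.7500

IQR = 33.7500


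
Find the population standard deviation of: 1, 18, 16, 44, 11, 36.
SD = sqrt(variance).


Mean = 21.0000
Variance = 214.6667
SD = sqrt(214.6667) = 14.6515

SD = 14.6515


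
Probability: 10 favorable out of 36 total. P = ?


P = 10/36 = 0.2778

P = 0.2778


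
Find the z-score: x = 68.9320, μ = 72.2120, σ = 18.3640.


z = (68.9320 - 72.2120)/18.3640
= -3.2800/18.3640
= -0.1786

z = -0.1786


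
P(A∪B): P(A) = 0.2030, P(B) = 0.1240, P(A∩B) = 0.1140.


P(A∪B) = 0.2030 + 0.1240 - 0.1140
= 0.3270 - 0.1140
= 0.2130

P(A∪B) = 0.2130


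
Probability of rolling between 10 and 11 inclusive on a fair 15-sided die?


Favorable outcomes (10 ≤ roll ≤ 11): 2
Total outcomes = 15
P = 2/15 = 0.1333

P = 0.1333


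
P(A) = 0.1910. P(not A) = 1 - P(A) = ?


P(not A) = 1 - 0.1910 = 0.8090

P(not A) = 0.8090


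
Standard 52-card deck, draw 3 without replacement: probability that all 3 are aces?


P(all aces) = (4/52) × (3/51) × (2/50)
= 0.0002

P = 0.0002


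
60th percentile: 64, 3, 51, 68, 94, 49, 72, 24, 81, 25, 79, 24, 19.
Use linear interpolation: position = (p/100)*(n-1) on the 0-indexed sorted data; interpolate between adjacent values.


Sorted: 3, 19, 24, 24, 25, 49, 51, 64, 68, 72, 79, 81, 94
n = 13
Index = 60/100 * 12 = 7.2000
Lower = data[7] = 64, Upper = data[8] = 68
P60 = 64 + 0.2000*(4) = 64.8000

P60 = 64.8000


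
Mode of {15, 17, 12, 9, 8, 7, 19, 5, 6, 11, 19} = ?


Frequencies: 5:1, 6:1, 7:1, 8:1, 9:1, 11:1, 12:1, 15:1, 17:1, 19:2
Max frequency = 2
Mode = 19

Mode = 19


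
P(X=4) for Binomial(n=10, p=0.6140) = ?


C(10,4) = 210
p^4 = 0.142126
(1-p)^6 = 0.003308
P = 210 * 0.142126 * 0.003308 = 0.0987

P(X=4) = 0.0987


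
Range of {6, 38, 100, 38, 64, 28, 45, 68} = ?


Max = 100, Min = 6
Range = 100 - 6 = 94

Range = 94


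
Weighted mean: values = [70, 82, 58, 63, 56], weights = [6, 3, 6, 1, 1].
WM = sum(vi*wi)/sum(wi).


Numerator = 70*6 + 82*3 + 58*6 + 63*1 + 56*1 = 1133
Denominator = 6 + 3 + 6 + 1 + 1 = 17
WM = 1133/17 = 66.6471

WM = 66.6471


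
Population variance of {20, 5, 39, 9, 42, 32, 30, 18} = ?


Mean = 24.3750
Squared deviations: 19.1406, 375.3906, 213.8906, 236.3906, 310.6406, 58.1406, 31.6406, 40.6406
Sum = 1285.8750
Variance = 1285.8750/8 = 160.7344

Variance = 160.7344


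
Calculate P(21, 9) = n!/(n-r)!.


P(21,9) = 21!/12!
= 51090942171709440000/479001600
= 106661318400

P(21,9) = 106661318400


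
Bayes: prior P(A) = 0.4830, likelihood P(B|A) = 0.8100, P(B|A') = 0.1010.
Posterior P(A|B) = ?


P(B) = P(B|A)*P(A) + P(B|A')*P(A')
= 0.8100*0.4830 + 0.1010*0.5170
= 0.391230 + 0.052217 = 0.443447
P(A|B) = 0.391230/0.443447 = 0.8822

P(A|B) = 0.8822


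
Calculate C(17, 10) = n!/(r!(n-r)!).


C(17,10) = 17!/(10! × 7!)
= 355687428096000/(3628800 × 5040)
= 19448

C(17,10) = 19448


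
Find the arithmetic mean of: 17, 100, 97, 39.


Sum = 17 + 100 + 97 + 39 = 253
n = 4
Mean = 253/4 = 63.2500

Mean = 63.2500


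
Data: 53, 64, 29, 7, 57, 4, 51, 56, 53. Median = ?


Sorted: 4, 7, 29, 51, 53, 53, 56, 57, 64
n = 9 (odd)
Middle value = 53

Median = 53


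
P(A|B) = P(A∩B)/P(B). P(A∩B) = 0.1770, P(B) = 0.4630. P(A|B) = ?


P(A|B) = 0.1770/0.4630 = 0.3823

P(A|B) = 0.3823


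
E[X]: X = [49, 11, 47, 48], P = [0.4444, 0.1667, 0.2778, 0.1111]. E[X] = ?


E[X] = 49*0.4444 + 11*0.1667 + 47*0.2778 + 48*0.1111
= 21.7756 + 1.8337 + 13.0566 + 5.3328
= 41.9987

E[X] = 41.9987


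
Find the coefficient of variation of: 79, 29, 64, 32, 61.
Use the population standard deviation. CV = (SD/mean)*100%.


Mean = 53.0000
SD = 19.3804
CV = (19.3804/53.0000)*100 = 36.5668%

CV = 36.5668%


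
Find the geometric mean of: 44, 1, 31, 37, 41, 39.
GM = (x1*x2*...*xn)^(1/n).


Product = 44 × 1 × 31 × 37 × 41 × 39 = 80698332
GM = 80698332^(1/6) = 20.7879

GM = 20.7879


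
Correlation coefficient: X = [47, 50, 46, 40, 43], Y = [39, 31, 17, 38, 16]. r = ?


Mean X = 45.2000, Mean Y = 28.2000
SD X = 3.429286, SD Y = 9.947864
Cov = -0.040000
r = -0.040000/(3.429286*9.947864) = -0.0012

r = -0.0012


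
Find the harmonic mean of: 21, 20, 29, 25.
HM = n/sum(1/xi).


Sum of reciprocals = 1/21 + 1/20 + 1/29 + 1/25 = 0.172102
HM = 4/0.172102 = 23.2421

HM = 23.2421


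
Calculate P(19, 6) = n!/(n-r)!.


P(19,6) = 19!/13!
= 121645100408832000/6227020800
= 19535040

P(19,6) = 19535040


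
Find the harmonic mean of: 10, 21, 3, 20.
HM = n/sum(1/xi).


Sum of reciprocals = 1/10 + 1/21 + 1/3 + 1/20 = 0.530952
HM = 4/0.530952 = 7.5336

HM = 7.5336


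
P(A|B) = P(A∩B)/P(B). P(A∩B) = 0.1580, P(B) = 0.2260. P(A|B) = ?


P(A|B) = 0.1580/0.2260 = 0.6991

P(A|B) = 0.6991


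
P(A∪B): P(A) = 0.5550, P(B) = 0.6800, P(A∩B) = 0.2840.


P(A∪B) = 0.5550 + 0.6800 - 0.2840
= 1.2350 - 0.2840
= 0.9510

P(A∪B) = 0.9510


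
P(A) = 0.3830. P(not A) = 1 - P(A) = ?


P(not A) = 1 - 0.3830 = 0.6170

P(not A) = 0.6170


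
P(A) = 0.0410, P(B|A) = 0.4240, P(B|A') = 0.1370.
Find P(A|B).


P(B) = P(B|A)*P(A) + P(B|A')*P(A')
= 0.4240*0.0410 + 0.1370*0.9590
= 0.017384 + 0.131383 = 0.148767
P(A|B) = 0.017384/0.148767 = 0.1169

P(A|B) = 0.1169


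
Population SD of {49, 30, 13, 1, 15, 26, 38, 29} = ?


Mean = 25.1250
Variance = 200.8594
SD = sqrt(200.8594) = 14.1725

SD = 14.1725


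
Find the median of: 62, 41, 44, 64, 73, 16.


Sorted: 16, 41, 44, 62, 64, 73
n = 6 (even)
Middle values: 44 and 62
Median = (44+62)/2 = 53.0000

Median = 53.0000


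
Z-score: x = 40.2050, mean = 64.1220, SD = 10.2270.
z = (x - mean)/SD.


z = (40.2050 - 64.1220)/10.2270
= -23.9170/10.2270
= -2.3386

z = -2.3386


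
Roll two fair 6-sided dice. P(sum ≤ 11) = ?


Total outcomes = 6×6 = 36
Favorable (sum ≤ 11): 35
P = 35/36 = 0.9722

P = 0.9722


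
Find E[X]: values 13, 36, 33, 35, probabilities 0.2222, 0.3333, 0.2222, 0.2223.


E[X] = 13*0.2222 + 36*0.3333 + 33*0.2222 + 35*0.2223
= 2.8886 + 11.9988 + 7.3326 + 7.7805
= 30.0005

E[X] = 30.0005


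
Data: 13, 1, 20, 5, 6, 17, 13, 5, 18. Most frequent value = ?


Frequencies: 1:1, 5:2, 6:1, 13:2, 17:1, 18:1, 20:1
Max frequency = 2
Mode = 5, 13

Mode = 5, 13


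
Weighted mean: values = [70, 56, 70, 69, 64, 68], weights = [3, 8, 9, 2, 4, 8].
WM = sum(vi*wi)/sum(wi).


Numerator = 70*3 + 56*8 + 70*9 + 69*2 + 64*4 + 68*8 = 2226
Denominator = 3 + 8 + 9 + 2 + 4 + 8 = 34
WM = 2226/34 = 65.4706

WM = 65.4706


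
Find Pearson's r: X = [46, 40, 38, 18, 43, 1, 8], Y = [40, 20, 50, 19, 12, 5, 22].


Mean X = 27.7143, Mean Y = 24.0000
SD X = 16.993396, SD Y = 14.550405
Cov = 131.857143
r = 131.857143/(16.993396*14.550405) = 0.5333

r = 0.5333


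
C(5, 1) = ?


C(5,1) = 5!/(1! × 4!)
= 120/(1 × 24)
= 5

C(5,1) = 5


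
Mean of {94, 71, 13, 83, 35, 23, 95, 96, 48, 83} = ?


Sum = 94 + 71 + 13 + 83 + 35 + 23 + 95 + 96 + 48 + 83 = 641
n = 10
Mean = 641/10 = 64.1000

Mean = 64.1000


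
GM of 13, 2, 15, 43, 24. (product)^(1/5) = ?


Product = 13 × 2 × 15 × 43 × 24 = 402480
GM = 402480^(1/5) = 13.2114

GM = 13.2114


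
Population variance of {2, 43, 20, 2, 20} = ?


Mean = 17.4000
Squared deviations: 237.1600, 655.3600, 6.7600, 237.1600, 6.7600
Sum = 1143.2000
Variance = 1143.2000/5 = 228.6400

Variance = 228.6400


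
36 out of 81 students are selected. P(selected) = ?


P = 36/81 = 0.4444

P = 0.4444


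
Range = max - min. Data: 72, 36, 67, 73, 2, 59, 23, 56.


Max = 73, Min = 2
Range = 73 - 2 = 71

Range = 71


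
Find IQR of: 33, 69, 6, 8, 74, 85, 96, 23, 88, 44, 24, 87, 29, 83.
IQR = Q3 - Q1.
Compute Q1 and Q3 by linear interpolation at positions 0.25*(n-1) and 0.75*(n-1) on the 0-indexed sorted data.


Sorted: 6, 8, 23, 24, 29, 33, 44, 69, 74, 83, 85, 87, 88, 96
Q1 (25th %ile) = 25.2500
Q3 (75th %ile) = 84.5000
IQR = 84.5000 - 25.2500 = 59.2500

IQR = 59.2500


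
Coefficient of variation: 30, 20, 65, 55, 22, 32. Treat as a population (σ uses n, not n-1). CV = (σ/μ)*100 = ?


Mean = 37.3333
SD = 16.8094
CV = (16.8094/37.3333)*100 = 45.0251%

CV = 45.0251%
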